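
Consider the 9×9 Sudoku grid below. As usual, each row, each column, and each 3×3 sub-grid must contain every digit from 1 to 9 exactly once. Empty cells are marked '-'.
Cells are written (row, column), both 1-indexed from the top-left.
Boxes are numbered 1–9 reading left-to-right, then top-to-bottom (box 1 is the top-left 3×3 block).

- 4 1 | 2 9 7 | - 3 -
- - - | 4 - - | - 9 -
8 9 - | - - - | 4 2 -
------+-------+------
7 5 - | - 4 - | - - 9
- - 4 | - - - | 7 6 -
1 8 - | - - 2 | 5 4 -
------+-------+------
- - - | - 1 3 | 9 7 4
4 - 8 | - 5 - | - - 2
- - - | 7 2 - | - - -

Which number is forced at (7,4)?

8

Cell (7,4) itself could take any of {6, 8} by direct elimination.
Consider where 8 can go in row 7.
(7,1) is out (column 1 already has a 8).
(7,2) is out (column 2 already has a 8).
(7,3) is out (column 3 already has a 8).
So the only cell in row 7 that can hold 8 is (7,4).
Therefore (7,4) = 8.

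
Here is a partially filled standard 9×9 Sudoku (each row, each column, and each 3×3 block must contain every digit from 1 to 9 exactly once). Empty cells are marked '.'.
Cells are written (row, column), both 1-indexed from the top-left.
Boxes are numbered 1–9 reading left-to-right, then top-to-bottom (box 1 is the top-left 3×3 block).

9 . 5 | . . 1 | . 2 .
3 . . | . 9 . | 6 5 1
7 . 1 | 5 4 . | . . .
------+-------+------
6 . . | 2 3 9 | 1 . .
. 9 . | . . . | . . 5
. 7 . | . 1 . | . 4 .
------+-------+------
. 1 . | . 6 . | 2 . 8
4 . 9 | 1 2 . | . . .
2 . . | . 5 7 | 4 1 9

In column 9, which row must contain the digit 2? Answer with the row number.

6

Consider where 2 can go in column 9.
(1,9) is out (row 1 already has a 2).
(3,9) is out (box 3 already has a 2).
(4,9) is out (row 4 already has a 2).
(8,9) is out (row 8 already has a 2).
So the only cell in column 9 that can hold 2 is (6,9).
That is row 6.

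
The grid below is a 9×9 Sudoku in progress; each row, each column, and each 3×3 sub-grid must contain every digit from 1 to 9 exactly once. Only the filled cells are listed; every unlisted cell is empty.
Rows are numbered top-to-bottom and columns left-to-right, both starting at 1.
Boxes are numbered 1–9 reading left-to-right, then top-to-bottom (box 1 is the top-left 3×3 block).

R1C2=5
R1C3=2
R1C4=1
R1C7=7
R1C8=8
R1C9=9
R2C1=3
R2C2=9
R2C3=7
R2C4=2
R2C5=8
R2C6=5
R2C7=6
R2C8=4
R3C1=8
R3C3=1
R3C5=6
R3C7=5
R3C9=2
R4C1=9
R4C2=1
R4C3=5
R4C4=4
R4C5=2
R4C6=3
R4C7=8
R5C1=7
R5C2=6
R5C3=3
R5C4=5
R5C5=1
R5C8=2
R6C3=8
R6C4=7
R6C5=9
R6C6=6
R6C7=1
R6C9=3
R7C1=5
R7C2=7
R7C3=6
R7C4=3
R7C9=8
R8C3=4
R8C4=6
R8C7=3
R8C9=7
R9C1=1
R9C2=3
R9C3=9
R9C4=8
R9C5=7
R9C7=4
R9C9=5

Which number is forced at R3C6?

Cell R3C6 itself could take any of {4, 7, 9} by direct elimination.
Consider where 7 can go in column 6.
R1C6 is out (row 1 already has a 7).
R5C6 is out (row 5 already has a 7).
R7C6 is out (row 7 already has a 7).
R8C6 is out (row 8 already has a 7).
R9C6 is out (row 9 already has a 7).
So the only cell in column 6 that can hold 7 is R3C6.
Therefore R3C6 = 7.

7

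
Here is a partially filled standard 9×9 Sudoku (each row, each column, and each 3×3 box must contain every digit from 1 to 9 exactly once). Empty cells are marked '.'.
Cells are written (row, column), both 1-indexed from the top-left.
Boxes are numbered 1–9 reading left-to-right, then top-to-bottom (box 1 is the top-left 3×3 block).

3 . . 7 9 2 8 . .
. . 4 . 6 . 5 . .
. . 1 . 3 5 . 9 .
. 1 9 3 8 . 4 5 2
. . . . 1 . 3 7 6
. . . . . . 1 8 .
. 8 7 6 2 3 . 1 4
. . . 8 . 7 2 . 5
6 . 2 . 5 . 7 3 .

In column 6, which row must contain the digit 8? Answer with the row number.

Consider where 8 can go in column 6.
(4,6) is out (row 4 already has a 8).
(5,6) is out (box 5 already has a 8).
(6,6) is out (row 6 already has a 8).
(9,6) is out (box 8 already has a 8).
So the only cell in column 6 that can hold 8 is (2,6).
That is row 2.

2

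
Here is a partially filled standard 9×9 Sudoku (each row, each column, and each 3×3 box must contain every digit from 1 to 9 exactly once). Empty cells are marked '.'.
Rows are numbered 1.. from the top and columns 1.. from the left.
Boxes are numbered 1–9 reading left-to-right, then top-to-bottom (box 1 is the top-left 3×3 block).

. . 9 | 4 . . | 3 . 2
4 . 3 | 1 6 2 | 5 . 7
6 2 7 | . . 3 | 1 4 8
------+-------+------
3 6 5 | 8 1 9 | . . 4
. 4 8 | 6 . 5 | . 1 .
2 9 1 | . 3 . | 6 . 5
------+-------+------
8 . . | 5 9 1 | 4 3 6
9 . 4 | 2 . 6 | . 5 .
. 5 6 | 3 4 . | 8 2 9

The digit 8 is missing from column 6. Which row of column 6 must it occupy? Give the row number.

1

Consider where 8 can go in column 6.
row 6, column 6 is out (box 5 already has a 8).
row 9, column 6 is out (row 9 already has a 8).
So the only cell in column 6 that can hold 8 is row 1, column 6.
That is row 1.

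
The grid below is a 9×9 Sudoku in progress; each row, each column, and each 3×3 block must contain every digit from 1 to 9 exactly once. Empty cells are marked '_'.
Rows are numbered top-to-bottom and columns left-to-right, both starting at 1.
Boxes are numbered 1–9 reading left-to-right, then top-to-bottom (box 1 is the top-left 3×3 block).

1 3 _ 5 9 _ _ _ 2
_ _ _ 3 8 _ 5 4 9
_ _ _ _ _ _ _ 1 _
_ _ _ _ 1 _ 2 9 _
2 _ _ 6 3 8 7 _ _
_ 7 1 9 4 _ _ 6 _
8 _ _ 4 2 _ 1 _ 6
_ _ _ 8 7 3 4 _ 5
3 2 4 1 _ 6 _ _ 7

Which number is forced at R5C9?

Cell R5C9 itself could take any of {1, 4} by direct elimination.
Consider where 1 can go in box 6.
R4C9 is out (row 4 already has a 1).
R5C8 is out (column 8 already has a 1).
R6C7 is out (row 6 already has a 1).
R6C9 is out (row 6 already has a 1).
So the only cell in box 6 that can hold 1 is R5C9.
Therefore R5C9 = 1.

1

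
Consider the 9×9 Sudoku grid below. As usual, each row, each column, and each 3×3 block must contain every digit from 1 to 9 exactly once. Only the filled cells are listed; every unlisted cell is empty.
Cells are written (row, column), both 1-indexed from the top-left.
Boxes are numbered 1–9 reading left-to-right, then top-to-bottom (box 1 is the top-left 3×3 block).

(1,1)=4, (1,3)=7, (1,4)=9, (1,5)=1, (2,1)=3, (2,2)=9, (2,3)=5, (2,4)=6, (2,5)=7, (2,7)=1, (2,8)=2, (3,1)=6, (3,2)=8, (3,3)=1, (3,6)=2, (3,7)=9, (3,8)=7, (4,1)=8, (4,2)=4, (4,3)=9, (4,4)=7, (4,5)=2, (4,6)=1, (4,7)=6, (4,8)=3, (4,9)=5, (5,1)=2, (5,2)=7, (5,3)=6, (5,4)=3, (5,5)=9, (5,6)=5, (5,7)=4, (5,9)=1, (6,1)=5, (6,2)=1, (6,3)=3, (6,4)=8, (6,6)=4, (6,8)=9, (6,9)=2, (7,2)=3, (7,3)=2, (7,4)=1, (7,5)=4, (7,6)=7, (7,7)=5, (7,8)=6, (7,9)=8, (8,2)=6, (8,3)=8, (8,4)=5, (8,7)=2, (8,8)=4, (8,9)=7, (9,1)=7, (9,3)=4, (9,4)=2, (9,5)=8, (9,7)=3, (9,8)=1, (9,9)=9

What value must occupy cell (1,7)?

8

Row 1 already contains {1, 4, 7, 9}.
Column 7 already contains {1, 2, 3, 4, 5, 6, 9}.
Its 3×3 block (box 3) already contains {1, 2, 7, 9}.
The only value from 1–9 not eliminated is 8, so (1,7) = 8.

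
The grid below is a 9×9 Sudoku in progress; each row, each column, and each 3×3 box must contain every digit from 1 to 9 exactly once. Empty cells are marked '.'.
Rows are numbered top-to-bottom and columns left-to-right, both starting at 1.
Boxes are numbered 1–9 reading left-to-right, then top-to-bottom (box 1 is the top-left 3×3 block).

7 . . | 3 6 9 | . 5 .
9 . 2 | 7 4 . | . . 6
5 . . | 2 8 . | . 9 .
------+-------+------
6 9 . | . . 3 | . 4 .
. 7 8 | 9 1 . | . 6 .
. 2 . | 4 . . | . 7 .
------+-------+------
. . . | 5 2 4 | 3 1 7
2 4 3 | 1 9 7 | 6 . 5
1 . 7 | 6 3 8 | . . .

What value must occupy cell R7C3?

9

Cell R7C3 itself could take any of {6, 9} by direct elimination.
Consider where 9 can go in box 7.
R7C1 is out (column 1 already has a 9).
R7C2 is out (column 2 already has a 9).
R9C2 is out (column 2 already has a 9).
So the only cell in box 7 that can hold 9 is R7C3.
Therefore R7C3 = 9.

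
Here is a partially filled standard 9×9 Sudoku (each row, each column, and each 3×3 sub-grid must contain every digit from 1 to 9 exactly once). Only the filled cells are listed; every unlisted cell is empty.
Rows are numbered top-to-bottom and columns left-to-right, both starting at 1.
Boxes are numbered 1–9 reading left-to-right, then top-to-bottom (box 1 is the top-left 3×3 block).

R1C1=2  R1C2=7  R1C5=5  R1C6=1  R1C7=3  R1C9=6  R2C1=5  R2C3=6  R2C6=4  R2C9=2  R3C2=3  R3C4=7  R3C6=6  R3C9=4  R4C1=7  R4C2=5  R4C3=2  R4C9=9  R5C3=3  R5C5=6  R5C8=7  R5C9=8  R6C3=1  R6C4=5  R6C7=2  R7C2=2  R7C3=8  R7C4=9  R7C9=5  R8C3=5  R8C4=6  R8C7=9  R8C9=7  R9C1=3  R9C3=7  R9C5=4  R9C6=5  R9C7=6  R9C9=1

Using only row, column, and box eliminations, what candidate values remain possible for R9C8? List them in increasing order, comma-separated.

Row 9 already contains {1, 3, 4, 5, 6, 7}.
Column 8 already contains {7}.
Its 3×3 block (box 9) already contains {1, 5, 6, 7, 9}.
Removing those from 1–9 leaves {2, 8} as the candidates for R9C8.

2,8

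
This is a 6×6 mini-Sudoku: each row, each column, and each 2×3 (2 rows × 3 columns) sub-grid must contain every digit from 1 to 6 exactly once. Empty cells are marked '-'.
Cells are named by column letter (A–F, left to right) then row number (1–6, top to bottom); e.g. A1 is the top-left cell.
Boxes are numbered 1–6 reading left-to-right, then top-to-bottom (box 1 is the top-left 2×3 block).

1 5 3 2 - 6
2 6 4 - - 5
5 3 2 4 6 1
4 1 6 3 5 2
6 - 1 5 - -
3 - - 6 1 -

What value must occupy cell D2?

Row 2 already contains {2, 4, 5, 6}.
Column D already contains {2, 3, 4, 5, 6}.
Its 2×3 block (box 2) already contains {2, 5, 6}.
The only value from 1–6 not eliminated is 1, so D2 = 1.

1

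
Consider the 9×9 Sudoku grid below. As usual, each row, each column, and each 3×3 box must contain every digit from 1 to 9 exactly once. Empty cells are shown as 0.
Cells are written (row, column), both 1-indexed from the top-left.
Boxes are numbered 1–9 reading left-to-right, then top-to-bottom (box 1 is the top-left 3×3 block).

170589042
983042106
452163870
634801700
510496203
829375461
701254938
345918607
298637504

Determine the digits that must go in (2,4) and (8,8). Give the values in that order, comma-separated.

7,2

For (2,4):
  Row 2 already contains {1, 2, 3, 4, 6, 8, 9}.
  Column 4 already contains {1, 2, 3, 4, 5, 6, 8, 9}.
  Its 3×3 block (box 2) already contains {1, 2, 3, 4, 5, 6, 8, 9}.
  The only value from 1–9 not eliminated is 7, so (2,4) = 7.
For (8,8):
  Row 8 already contains {1, 3, 4, 5, 6, 7, 8, 9}.
  Column 8 already contains {3, 4, 6, 7}.
  Its 3×3 block (box 9) already contains {3, 4, 5, 6, 7, 8, 9}.
  The only value from 1–9 not eliminated is 2, so (8,8) = 2.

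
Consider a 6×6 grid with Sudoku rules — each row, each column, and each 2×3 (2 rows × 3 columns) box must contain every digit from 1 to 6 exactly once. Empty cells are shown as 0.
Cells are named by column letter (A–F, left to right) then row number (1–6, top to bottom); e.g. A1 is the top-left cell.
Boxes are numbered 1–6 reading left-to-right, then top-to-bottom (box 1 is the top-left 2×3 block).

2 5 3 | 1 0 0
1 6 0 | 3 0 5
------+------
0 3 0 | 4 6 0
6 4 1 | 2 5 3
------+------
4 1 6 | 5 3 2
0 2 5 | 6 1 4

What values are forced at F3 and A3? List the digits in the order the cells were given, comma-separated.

1,5

For F3:
  Row 3 already contains {3, 4, 6}.
  Column F already contains {2, 3, 4, 5}.
  Its 2×3 block (box 4) already contains {2, 3, 4, 5, 6}.
  The only value from 1–6 not eliminated is 1, so F3 = 1.
For A3:
  Row 3 already contains {3, 4, 6}.
  Column A already contains {1, 2, 4, 6}.
  Its 2×3 block (box 3) already contains {1, 3, 4, 6}.
  The only value from 1–6 not eliminated is 5, so A3 = 5.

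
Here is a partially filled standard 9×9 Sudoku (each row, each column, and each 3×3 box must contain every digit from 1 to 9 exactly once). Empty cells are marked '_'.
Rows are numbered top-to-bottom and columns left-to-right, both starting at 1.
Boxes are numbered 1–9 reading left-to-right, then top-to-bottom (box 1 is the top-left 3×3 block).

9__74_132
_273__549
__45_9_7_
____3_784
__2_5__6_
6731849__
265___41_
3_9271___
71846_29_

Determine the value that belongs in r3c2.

3

Cell r3c2 itself could take any of {3, 8} by direct elimination.
Consider where 3 can go in box 1.
r1c2 is out (row 1 already has a 3).
r1c3 is out (row 1 already has a 3).
r2c1 is out (row 2 already has a 3).
r3c1 is out (column 1 already has a 3).
So the only cell in box 1 that can hold 3 is r3c2.
Therefore r3c2 = 3.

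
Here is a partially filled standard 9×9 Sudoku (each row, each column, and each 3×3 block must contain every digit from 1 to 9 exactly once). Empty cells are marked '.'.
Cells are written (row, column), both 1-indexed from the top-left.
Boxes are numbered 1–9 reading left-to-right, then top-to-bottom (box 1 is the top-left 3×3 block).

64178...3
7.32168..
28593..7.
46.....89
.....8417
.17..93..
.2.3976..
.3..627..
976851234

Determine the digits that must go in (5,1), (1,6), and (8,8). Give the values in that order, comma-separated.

For (5,1):
  Consider where 3 can go in row 5.
  (5,2) is out (column 2 already has a 3).
  (5,3) is out (column 3 already has a 3).
  (5,4) is out (column 4 already has a 3).
  (5,5) is out (column 5 already has a 3).
  So the only cell in row 5 that can hold 3 is (5,1).
  So (5,1) = 3.
For (1,6):
  Row 1 already contains {1, 3, 4, 6, 7, 8}.
  Column 6 already contains {1, 2, 6, 7, 8, 9}.
  Its 3×3 block (box 2) already contains {1, 2, 3, 6, 7, 8, 9}.
  The only value from 1–9 not eliminated is 5, so (1,6) = 5.
For (8,8):
  Consider where 9 can go in box 9.
  (7,8) is out (row 7 already has a 9).
  (7,9) is out (row 7 already has a 9).
  (8,9) is out (column 9 already has a 9).
  So the only cell in box 9 that can hold 9 is (8,8).
  So (8,8) = 9.

3,5,9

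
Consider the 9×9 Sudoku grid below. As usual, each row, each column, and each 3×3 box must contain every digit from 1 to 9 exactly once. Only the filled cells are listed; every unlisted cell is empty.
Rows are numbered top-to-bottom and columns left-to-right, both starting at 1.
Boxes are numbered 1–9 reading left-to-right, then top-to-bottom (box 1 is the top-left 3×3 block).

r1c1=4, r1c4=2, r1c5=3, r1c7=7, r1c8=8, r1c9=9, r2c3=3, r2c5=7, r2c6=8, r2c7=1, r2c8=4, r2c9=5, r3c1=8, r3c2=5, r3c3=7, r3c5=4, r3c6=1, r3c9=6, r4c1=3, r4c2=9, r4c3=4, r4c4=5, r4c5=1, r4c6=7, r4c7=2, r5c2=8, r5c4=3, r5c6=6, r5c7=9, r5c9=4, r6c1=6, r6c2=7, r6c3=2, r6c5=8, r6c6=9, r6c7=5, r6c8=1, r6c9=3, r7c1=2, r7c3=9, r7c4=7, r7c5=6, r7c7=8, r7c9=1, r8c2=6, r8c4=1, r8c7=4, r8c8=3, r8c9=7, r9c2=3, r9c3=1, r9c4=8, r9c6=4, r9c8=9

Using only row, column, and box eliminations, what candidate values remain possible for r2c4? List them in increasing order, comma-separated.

Row 2 already contains {1, 3, 4, 5, 7, 8}.
Column 4 already contains {1, 2, 3, 5, 7, 8}.
Its 3×3 block (box 2) already contains {1, 2, 3, 4, 7, 8}.
Removing those from 1–9 leaves {6, 9} as the candidates for r2c4.

6,9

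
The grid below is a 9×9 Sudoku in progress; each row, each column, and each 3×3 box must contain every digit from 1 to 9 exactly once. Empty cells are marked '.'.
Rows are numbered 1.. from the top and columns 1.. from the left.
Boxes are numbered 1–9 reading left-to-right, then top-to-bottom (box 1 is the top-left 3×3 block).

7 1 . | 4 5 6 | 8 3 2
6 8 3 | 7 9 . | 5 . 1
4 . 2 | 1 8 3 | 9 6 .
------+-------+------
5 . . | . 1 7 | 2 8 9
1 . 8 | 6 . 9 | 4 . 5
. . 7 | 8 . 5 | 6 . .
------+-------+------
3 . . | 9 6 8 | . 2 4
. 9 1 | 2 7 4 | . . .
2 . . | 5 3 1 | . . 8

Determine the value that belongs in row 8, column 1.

8

Row 8 already contains {1, 2, 4, 7, 9}.
Column 1 already contains {1, 2, 3, 4, 5, 6, 7}.
Its 3×3 block (box 7) already contains {1, 2, 3, 9}.
The only value from 1–9 not eliminated is 8, so row 8, column 1 = 8.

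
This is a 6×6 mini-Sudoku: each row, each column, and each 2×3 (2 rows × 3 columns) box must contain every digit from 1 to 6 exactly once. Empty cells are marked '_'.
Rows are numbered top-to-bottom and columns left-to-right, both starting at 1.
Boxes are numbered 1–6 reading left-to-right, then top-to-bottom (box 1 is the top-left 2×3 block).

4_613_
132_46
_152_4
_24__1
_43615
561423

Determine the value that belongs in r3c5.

Row 3 already contains {1, 2, 4, 5}.
Column 5 already contains {1, 2, 3, 4}.
Its 2×3 block (box 4) already contains {1, 2, 4}.
The only value from 1–6 not eliminated is 6, so r3c5 = 6.

6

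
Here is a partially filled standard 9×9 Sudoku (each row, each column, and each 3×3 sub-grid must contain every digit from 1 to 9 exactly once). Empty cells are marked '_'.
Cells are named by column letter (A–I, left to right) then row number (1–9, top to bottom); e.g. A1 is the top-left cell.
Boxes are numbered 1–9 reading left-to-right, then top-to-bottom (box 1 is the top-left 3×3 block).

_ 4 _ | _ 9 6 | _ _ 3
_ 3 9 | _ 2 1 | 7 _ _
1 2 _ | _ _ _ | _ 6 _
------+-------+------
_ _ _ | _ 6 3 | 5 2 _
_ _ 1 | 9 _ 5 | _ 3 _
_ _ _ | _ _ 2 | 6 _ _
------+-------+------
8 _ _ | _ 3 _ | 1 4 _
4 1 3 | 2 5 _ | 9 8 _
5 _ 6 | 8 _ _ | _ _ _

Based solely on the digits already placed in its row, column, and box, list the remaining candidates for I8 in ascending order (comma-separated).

Row 8 already contains {1, 2, 3, 4, 5, 8, 9}.
Column I already contains {3}.
Its 3×3 block (box 9) already contains {1, 4, 8, 9}.
Removing those from 1–9 leaves {6, 7} as the candidates for I8.

6,7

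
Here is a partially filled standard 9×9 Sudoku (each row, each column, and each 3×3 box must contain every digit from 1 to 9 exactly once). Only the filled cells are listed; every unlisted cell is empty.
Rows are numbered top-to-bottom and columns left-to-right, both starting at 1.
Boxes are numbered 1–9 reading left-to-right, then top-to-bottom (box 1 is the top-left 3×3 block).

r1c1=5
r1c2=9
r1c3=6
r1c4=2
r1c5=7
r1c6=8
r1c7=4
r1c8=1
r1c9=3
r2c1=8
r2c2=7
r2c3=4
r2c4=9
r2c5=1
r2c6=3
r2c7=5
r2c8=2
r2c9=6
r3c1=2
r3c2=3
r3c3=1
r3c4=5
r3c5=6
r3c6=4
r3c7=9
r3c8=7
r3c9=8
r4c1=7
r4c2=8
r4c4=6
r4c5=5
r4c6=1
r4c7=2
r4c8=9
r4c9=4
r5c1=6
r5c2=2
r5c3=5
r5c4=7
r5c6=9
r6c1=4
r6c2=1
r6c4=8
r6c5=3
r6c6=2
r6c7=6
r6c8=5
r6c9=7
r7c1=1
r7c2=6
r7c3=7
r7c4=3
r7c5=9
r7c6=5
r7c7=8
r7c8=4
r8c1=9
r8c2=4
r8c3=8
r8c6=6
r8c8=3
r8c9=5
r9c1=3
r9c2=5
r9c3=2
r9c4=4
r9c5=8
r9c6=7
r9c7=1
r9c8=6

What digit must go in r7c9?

Row 7 already contains {1, 3, 4, 5, 6, 7, 8, 9}.
Column 9 already contains {3, 4, 5, 6, 7, 8}.
Its 3×3 block (box 9) already contains {1, 3, 4, 5, 6, 8}.
The only value from 1–9 not eliminated is 2, so r7c9 = 2.

2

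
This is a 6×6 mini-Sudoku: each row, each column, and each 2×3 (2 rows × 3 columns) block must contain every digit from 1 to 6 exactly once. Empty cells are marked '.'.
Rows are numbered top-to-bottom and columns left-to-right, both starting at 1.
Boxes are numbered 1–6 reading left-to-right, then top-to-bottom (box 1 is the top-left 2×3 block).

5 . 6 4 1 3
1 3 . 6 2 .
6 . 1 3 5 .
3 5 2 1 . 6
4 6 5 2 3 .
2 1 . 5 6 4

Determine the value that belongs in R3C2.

Row 3 already contains {1, 3, 5, 6}.
Column 2 already contains {1, 3, 5, 6}.
Its 2×3 block (box 3) already contains {1, 2, 3, 5, 6}.
The only value from 1–6 not eliminated is 4, so R3C2 = 4.

4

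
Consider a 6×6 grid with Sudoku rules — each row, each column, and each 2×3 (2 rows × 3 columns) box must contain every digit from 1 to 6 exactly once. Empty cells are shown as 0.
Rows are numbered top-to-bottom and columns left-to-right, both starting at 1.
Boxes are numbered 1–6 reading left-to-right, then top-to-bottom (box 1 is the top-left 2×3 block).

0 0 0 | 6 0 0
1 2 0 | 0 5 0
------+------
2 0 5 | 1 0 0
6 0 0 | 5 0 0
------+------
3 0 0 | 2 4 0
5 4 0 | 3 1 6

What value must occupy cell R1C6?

1

Cell R1C6 itself could take any of {1, 2, 3, 4} by direct elimination.
Consider where 1 can go in box 2.
R1C5 is out (column 5 already has a 1).
R2C4 is out (row 2 already has a 1).
R2C6 is out (row 2 already has a 1).
So the only cell in box 2 that can hold 1 is R1C6.
Therefore R1C6 = 1.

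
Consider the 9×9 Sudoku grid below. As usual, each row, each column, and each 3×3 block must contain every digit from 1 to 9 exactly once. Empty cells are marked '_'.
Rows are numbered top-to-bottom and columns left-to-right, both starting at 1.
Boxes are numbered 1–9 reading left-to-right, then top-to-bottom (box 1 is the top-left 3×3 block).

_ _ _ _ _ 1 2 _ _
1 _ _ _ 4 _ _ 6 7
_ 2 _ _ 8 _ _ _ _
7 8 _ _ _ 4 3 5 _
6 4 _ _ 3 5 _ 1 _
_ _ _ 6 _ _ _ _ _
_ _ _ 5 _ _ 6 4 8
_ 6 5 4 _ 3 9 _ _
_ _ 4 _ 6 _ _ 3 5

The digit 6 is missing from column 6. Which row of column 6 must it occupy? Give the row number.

Consider where 6 can go in column 6.
R2C6 is out (row 2 already has a 6).
R6C6 is out (row 6 already has a 6).
R7C6 is out (row 7 already has a 6).
R9C6 is out (row 9 already has a 6).
So the only cell in column 6 that can hold 6 is R3C6.
That is row 3.

3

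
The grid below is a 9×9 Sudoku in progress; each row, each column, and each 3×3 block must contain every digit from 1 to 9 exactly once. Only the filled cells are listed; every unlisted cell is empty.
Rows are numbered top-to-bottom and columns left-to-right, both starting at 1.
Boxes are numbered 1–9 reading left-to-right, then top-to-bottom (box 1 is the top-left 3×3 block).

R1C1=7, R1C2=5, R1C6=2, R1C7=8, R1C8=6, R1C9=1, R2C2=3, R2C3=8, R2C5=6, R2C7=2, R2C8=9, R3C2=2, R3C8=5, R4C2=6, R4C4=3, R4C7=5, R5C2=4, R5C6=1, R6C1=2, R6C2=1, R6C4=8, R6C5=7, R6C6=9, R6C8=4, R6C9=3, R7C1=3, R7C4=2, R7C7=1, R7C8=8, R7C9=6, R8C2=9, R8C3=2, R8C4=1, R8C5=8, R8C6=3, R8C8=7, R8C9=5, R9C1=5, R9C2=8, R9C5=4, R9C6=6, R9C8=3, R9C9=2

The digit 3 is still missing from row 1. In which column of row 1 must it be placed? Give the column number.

Consider where 3 can go in row 1.
R1C3 is out (box 1 already has a 3).
R1C4 is out (column 4 already has a 3).
So the only cell in row 1 that can hold 3 is R1C5.
That is column 5.

5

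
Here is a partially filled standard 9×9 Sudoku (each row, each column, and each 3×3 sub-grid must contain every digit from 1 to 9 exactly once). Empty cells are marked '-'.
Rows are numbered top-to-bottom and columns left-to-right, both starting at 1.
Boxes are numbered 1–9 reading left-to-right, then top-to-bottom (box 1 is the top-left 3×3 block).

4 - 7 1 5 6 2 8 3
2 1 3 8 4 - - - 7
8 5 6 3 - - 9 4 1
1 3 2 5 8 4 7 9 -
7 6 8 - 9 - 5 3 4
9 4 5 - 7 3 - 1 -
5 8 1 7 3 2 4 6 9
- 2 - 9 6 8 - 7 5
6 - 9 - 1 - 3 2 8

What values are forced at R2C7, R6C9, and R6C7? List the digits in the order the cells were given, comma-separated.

For R2C7:
  Row 2 already contains {1, 2, 3, 4, 7, 8}.
  Column 7 already contains {2, 3, 4, 5, 7, 9}.
  Its 3×3 block (box 3) already contains {1, 2, 3, 4, 7, 8, 9}.
  The only value from 1–9 not eliminated is 6, so R2C7 = 6.
For R6C9:
  Consider where 2 can go in column 9.
  R4C9 is out (row 4 already has a 2).
  So the only cell in column 9 that can hold 2 is R6C9.
  So R6C9 = 2.
For R6C7:
  Consider where 8 can go in row 6.
  R6C4 is out (column 4 already has a 8).
  R6C9 is out (column 9 already has a 8).
  So the only cell in row 6 that can hold 8 is R6C7.
  So R6C7 = 8.

6,2,8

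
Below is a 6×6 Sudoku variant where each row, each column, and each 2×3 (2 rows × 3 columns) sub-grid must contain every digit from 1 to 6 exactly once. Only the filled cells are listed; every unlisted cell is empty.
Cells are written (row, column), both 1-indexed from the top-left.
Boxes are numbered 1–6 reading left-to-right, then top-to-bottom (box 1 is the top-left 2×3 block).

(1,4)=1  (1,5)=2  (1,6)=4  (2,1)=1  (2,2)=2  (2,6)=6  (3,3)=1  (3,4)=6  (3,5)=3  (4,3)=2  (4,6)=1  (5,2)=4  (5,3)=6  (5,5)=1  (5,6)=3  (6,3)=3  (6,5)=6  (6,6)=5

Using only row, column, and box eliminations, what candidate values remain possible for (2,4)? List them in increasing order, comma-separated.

3,5

Row 2 already contains {1, 2, 6}.
Column 4 already contains {1, 6}.
Its 2×3 block (box 2) already contains {1, 2, 4, 6}.
Removing those from 1–6 leaves {3, 5} as the candidates for (2,4).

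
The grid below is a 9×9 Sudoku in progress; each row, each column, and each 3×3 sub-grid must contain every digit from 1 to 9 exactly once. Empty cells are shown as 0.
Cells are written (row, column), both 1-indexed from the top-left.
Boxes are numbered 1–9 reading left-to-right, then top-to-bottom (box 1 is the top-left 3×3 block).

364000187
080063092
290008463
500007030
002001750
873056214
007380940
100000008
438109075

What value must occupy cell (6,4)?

Row 6 already contains {1, 2, 3, 4, 5, 6, 7, 8}.
Column 4 already contains {1, 3}.
Its 3×3 block (box 5) already contains {1, 5, 6, 7}.
The only value from 1–9 not eliminated is 9, so (6,4) = 9.

9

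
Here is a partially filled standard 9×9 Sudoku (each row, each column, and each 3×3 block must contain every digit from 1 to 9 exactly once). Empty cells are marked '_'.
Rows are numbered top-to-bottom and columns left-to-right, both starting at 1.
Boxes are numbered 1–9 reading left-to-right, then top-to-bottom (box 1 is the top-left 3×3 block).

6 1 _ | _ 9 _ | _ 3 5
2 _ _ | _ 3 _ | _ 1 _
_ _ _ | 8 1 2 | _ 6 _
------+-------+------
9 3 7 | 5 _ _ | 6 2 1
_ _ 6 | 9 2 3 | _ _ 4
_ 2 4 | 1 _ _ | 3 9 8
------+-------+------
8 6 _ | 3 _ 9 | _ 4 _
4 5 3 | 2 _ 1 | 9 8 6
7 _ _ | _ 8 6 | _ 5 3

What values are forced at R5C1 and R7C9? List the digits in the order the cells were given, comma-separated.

For R5C1:
  Consider where 1 can go in column 1.
  R3C1 is out (row 3 already has a 1).
  R6C1 is out (row 6 already has a 1).
  So the only cell in column 1 that can hold 1 is R5C1.
  So R5C1 = 1.
For R7C9:
  Consider where 2 can go in column 9.
  R2C9 is out (row 2 already has a 2).
  R3C9 is out (row 3 already has a 2).
  So the only cell in column 9 that can hold 2 is R7C9.
  So R7C9 = 2.

1,2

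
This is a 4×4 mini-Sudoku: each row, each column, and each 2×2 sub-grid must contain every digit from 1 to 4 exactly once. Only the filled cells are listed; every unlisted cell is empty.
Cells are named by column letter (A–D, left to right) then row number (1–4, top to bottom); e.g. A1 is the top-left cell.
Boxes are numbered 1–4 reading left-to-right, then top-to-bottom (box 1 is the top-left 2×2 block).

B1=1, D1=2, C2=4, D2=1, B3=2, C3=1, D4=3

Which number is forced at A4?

Cell A4 itself could take any of {1, 4} by direct elimination.
Consider where 1 can go in row 4.
B4 is out (column B already has a 1).
C4 is out (column C already has a 1).
So the only cell in row 4 that can hold 1 is A4.
Therefore A4 = 1.

1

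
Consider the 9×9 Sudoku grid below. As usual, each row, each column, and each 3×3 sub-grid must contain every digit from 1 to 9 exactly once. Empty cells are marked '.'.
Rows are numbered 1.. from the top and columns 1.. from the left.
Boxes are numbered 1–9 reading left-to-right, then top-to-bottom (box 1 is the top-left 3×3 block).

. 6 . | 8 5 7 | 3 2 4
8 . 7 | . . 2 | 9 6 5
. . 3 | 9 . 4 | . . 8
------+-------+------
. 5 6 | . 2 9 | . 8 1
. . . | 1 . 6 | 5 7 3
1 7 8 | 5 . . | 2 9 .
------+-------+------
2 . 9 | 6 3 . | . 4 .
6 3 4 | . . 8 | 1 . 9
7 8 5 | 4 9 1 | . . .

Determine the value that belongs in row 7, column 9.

Row 7 already contains {2, 3, 4, 6, 9}.
Column 9 already contains {1, 3, 4, 5, 8, 9}.
Its 3×3 block (box 9) already contains {1, 4, 9}.
The only value from 1–9 not eliminated is 7, so row 7, column 9 = 7.

7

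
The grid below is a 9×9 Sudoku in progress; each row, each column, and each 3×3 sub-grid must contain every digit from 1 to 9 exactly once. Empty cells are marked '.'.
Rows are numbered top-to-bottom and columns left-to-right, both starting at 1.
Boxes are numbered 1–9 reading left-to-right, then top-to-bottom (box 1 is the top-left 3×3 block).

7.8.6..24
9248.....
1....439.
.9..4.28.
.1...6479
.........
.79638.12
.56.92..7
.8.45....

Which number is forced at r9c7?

9

Cell r9c7 itself could take any of {6, 9} by direct elimination.
Consider where 9 can go in box 9.
r7c7 is out (row 7 already has a 9).
r8c7 is out (row 8 already has a 9).
r8c8 is out (row 8 already has a 9).
r9c8 is out (column 8 already has a 9).
r9c9 is out (column 9 already has a 9).
So the only cell in box 9 that can hold 9 is r9c7.
Therefore r9c7 = 9.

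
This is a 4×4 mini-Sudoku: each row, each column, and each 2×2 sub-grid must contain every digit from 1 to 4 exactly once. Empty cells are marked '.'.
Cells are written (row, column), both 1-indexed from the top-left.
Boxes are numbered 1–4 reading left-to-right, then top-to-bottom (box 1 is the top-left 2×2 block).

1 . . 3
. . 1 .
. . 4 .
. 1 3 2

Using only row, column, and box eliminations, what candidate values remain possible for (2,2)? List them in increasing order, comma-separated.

2,3,4

Row 2 already contains {1}.
Column 2 already contains {1}.
Its 2×2 block (box 1) already contains {1}.
Removing those from 1–4 leaves {2, 3, 4} as the candidates for (2,2).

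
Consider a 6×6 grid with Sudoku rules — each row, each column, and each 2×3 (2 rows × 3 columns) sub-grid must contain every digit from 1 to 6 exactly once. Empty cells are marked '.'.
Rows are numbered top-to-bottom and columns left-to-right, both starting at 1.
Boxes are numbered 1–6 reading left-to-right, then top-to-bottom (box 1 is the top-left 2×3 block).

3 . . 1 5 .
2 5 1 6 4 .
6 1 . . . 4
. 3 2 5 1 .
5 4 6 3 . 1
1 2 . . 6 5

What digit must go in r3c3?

5

Row 3 already contains {1, 4, 6}.
Column 3 already contains {1, 2, 6}.
Its 2×3 block (box 3) already contains {1, 2, 3, 6}.
The only value from 1–6 not eliminated is 5, so r3c3 = 5.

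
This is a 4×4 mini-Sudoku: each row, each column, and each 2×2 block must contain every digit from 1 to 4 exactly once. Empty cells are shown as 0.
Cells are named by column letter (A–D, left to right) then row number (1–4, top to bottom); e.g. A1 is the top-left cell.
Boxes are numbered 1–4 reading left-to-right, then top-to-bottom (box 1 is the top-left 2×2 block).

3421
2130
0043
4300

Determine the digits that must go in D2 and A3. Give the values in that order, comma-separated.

4,1

For D2:
  Row 2 already contains {1, 2, 3}.
  Column D already contains {1, 3}.
  Its 2×2 block (box 2) already contains {1, 2, 3}.
  The only value from 1–4 not eliminated is 4, so D2 = 4.
For A3:
  Row 3 already contains {3, 4}.
  Column A already contains {2, 3, 4}.
  Its 2×2 block (box 3) already contains {3, 4}.
  The only value from 1–4 not eliminated is 1, so A3 = 1.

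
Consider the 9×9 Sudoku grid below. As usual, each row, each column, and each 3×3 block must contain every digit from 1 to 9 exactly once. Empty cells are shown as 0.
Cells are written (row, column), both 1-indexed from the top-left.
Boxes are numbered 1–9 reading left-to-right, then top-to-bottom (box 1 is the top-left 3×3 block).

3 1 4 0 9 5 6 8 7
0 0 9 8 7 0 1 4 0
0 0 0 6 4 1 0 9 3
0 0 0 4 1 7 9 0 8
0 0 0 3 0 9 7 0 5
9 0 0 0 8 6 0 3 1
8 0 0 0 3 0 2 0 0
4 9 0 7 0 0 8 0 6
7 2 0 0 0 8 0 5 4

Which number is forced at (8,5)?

5

Cell (8,5) itself could take any of {2, 5} by direct elimination.
Consider where 5 can go in column 5.
(5,5) is out (row 5 already has a 5).
(9,5) is out (row 9 already has a 5).
So the only cell in column 5 that can hold 5 is (8,5).
Therefore (8,5) = 5.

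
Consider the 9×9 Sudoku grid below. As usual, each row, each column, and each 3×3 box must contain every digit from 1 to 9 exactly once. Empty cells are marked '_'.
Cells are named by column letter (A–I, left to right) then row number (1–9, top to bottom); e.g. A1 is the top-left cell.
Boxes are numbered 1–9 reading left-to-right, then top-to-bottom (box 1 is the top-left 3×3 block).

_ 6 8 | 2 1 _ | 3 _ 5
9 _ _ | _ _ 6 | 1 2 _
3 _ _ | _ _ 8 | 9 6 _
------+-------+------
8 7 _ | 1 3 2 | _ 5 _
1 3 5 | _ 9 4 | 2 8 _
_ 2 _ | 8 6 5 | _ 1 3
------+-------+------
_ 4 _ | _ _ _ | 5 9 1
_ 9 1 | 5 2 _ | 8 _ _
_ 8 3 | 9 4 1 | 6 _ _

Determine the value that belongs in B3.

1

Cell B3 itself could take any of {1, 5} by direct elimination.
Consider where 1 can go in box 1.
A1 is out (row 1 already has a 1).
B2 is out (row 2 already has a 1).
C2 is out (row 2 already has a 1).
C3 is out (column C already has a 1).
So the only cell in box 1 that can hold 1 is B3.
Therefore B3 = 1.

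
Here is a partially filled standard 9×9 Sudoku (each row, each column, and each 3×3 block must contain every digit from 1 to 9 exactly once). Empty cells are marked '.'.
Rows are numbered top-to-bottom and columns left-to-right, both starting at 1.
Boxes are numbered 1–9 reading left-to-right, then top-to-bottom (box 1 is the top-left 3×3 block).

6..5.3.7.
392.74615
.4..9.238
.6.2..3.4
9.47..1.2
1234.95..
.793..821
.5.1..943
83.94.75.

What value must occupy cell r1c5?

Cell r1c5 itself could take any of {1, 2, 8} by direct elimination.
Consider where 2 can go in box 2.
r2c4 is out (row 2 already has a 2).
r3c4 is out (row 3 already has a 2).
r3c6 is out (row 3 already has a 2).
So the only cell in box 2 that can hold 2 is r1c5.
Therefore r1c5 = 2.

2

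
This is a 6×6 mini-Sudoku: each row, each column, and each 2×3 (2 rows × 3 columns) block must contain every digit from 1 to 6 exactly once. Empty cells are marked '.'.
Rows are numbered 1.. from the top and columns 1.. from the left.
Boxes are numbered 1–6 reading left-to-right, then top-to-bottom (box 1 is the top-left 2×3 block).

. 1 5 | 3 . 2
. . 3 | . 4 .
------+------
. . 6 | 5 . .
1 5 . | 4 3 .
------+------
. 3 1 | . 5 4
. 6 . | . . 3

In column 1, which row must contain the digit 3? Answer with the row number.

Consider where 3 can go in column 1.
row 1, column 1 is out (row 1 already has a 3).
row 2, column 1 is out (row 2 already has a 3).
row 5, column 1 is out (row 5 already has a 3).
row 6, column 1 is out (row 6 already has a 3).
So the only cell in column 1 that can hold 3 is row 3, column 1.
That is row 3.

3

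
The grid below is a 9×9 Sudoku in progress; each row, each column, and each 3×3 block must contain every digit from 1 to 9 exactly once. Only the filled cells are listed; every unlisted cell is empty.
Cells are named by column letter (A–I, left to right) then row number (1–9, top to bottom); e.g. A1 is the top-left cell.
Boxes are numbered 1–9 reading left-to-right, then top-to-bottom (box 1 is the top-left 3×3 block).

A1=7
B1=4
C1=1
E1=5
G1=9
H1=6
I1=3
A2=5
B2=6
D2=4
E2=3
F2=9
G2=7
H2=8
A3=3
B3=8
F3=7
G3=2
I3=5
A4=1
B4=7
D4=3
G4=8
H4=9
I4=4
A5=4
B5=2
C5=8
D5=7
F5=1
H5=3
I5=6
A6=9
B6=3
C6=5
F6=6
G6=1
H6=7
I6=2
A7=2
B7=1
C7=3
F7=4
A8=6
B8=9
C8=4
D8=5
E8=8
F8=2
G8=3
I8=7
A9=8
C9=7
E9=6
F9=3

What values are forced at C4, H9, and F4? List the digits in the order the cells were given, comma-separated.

6,2,5

For C4:
  Row 4 already contains {1, 3, 4, 7, 8, 9}.
  Column C already contains {1, 3, 4, 5, 7, 8}.
  Its 3×3 block (box 4) already contains {1, 2, 3, 4, 5, 7, 8, 9}.
  The only value from 1–9 not eliminated is 6, so C4 = 6.
For H9:
  Consider where 2 can go in box 9.
  G7 is out (row 7 already has a 2). H7 is out (row 7 already has a 2). I7 is out (row 7 already has a 2). H8 is out (row 8 already has a 2). The remaining empty cells in box 9 are similarly blocked.
  So the only cell in box 9 that can hold 2 is H9.
  So H9 = 2.
For F4:
  Row 4 already contains {1, 3, 4, 7, 8, 9}.
  Column F already contains {1, 2, 3, 4, 6, 7, 9}.
  Its 3×3 block (box 5) already contains {1, 3, 6, 7}.
  The only value from 1–9 not eliminated is 5, so F4 = 5.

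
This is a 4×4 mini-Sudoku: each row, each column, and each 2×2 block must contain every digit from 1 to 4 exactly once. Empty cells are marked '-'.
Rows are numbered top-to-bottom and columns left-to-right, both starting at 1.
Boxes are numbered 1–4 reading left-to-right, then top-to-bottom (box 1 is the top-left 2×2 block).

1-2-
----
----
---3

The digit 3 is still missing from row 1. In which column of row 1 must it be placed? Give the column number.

Consider where 3 can go in row 1.
r1c4 is out (column 4 already has a 3).
So the only cell in row 1 that can hold 3 is r1c2.
That is column 2.

2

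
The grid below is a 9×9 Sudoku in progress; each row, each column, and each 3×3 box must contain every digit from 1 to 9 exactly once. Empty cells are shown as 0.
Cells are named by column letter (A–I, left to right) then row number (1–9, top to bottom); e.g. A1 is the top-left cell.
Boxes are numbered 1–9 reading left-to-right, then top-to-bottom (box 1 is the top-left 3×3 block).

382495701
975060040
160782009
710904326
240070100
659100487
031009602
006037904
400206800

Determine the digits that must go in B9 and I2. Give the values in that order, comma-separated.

9,8

For B9:
  Row 9 already contains {2, 4, 6, 8}.
  Column B already contains {1, 3, 4, 5, 6, 7, 8}.
  Its 3×3 block (box 7) already contains {1, 3, 4, 6}.
  The only value from 1–9 not eliminated is 9, so B9 = 9.
For I2:
  Consider where 8 can go in box 3.
  H1 is out (row 1 already has a 8).
  G2 is out (column G already has a 8).
  G3 is out (row 3 already has a 8).
  H3 is out (row 3 already has a 8).
  So the only cell in box 3 that can hold 8 is I2.
  So I2 = 8.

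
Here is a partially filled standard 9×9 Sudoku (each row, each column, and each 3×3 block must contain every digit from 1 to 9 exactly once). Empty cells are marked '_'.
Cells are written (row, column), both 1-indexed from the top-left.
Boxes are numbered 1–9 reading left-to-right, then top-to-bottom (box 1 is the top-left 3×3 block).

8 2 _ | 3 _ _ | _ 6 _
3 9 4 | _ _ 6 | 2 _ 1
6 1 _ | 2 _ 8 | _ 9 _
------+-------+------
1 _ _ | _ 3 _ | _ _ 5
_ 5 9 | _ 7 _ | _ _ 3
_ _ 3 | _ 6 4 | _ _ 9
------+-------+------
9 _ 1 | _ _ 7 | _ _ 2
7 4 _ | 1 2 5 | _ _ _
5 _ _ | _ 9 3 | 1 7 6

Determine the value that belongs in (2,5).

Row 2 already contains {1, 2, 3, 4, 6, 9}.
Column 5 already contains {2, 3, 6, 7, 9}.
Its 3×3 block (box 2) already contains {2, 3, 6, 8}.
The only value from 1–9 not eliminated is 5, so (2,5) = 5.

5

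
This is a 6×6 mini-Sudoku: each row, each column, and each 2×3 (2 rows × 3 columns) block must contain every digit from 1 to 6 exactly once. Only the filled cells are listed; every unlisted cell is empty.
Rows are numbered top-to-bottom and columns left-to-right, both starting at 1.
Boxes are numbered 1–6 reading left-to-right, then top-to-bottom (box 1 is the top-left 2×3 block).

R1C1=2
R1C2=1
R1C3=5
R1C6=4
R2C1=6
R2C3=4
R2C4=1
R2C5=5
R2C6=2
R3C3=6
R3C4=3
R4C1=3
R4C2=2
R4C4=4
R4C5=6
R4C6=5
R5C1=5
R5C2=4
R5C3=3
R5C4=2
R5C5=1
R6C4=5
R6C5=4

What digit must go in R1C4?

Row 1 already contains {1, 2, 4, 5}.
Column 4 already contains {1, 2, 3, 4, 5}.
Its 2×3 block (box 2) already contains {1, 2, 4, 5}.
The only value from 1–6 not eliminated is 6, so R1C4 = 6.

6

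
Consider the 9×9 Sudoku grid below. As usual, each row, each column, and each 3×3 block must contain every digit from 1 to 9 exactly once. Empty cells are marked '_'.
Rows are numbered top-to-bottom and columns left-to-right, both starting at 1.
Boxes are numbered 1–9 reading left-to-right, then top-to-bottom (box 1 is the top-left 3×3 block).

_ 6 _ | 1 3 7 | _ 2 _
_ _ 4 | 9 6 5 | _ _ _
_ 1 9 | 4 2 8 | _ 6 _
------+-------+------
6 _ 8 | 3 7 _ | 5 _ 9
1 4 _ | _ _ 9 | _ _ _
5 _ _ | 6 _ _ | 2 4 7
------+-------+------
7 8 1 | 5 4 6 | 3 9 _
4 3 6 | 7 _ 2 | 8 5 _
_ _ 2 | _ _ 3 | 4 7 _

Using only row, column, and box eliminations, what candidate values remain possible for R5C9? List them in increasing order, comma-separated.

Row 5 already contains {1, 4, 9}.
Column 9 already contains {7, 9}.
Its 3×3 block (box 6) already contains {2, 4, 5, 7, 9}.
Removing those from 1–9 leaves {3, 6, 8} as the candidates for R5C9.

3,6,8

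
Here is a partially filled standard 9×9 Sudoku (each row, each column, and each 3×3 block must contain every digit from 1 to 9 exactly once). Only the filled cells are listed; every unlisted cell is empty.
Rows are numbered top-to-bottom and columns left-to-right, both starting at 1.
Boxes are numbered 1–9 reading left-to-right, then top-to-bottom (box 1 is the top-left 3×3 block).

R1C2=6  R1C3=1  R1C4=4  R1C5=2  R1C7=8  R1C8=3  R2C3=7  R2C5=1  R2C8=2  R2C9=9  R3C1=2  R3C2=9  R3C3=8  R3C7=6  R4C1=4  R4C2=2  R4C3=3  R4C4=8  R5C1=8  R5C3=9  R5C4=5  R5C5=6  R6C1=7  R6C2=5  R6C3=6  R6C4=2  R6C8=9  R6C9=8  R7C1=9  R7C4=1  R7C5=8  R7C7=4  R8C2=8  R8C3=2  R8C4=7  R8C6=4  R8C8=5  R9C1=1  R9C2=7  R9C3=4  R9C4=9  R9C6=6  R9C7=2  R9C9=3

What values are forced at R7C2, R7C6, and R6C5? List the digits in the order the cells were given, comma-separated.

For R7C2:
  Row 7 already contains {1, 4, 8, 9}.
  Column 2 already contains {2, 5, 6, 7, 8, 9}.
  Its 3×3 block (box 7) already contains {1, 2, 4, 7, 8, 9}.
  The only value from 1–9 not eliminated is 3, so R7C2 = 3.
For R7C6:
  Consider where 2 can go in box 8.
  R8C5 is out (row 8 already has a 2).
  R9C5 is out (row 9 already has a 2).
  So the only cell in box 8 that can hold 2 is R7C6.
  So R7C6 = 2.
For R6C5:
  Consider where 4 can go in column 5.
  R3C5 is out (box 2 already has a 4).
  R4C5 is out (row 4 already has a 4).
  R8C5 is out (row 8 already has a 4).
  R9C5 is out (row 9 already has a 4).
  So the only cell in column 5 that can hold 4 is R6C5.
  So R6C5 = 4.

3,2,4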